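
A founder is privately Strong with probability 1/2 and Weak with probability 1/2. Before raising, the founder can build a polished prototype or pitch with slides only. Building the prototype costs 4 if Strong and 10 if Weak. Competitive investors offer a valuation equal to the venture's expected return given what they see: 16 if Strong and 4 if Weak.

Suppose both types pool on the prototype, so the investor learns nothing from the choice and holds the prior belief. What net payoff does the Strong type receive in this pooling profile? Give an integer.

Pooled valuation = 1/2·16 + 1/2·4 = 10.
Strong pays cost 4 for the prototype, so net payoff = 10 − 4 = 6.

6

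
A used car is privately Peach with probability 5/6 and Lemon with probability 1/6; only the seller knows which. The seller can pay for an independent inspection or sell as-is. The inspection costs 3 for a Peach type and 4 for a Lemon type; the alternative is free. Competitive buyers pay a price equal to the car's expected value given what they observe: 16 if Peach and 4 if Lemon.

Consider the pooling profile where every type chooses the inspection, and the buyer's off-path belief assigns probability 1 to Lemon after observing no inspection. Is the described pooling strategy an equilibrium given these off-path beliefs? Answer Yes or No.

Yes

On path, the buyer holds the prior and pays 5/6·16 + 1/6·4 = 14. Off path (no inspection), believing Lemon, it pays 4.
Peach: the inspection nets 14 − 3 = 11; no inspection nets 4. Peach stays.
Lemon: the inspection nets 14 − 4 = 10; no inspection nets 4. Lemon stays.
No type deviates, so pooling is sustained.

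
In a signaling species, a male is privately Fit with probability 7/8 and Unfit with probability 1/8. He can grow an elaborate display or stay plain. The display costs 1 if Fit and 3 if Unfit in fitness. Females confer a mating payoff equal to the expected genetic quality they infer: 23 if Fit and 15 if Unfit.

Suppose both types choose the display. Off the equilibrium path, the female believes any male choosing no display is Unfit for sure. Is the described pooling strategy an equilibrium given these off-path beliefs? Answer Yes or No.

Yes

On path, the female holds the prior and pays 7/8·23 + 1/8·15 = 22. Off path (no display), believing Unfit, it pays 15.
Fit: the display nets 22 − 1 = 21; no display nets 15. Fit stays.
Unfit: the display nets 22 − 3 = 19; no display nets 15. Unfit stays.
No type deviates, so pooling is sustained.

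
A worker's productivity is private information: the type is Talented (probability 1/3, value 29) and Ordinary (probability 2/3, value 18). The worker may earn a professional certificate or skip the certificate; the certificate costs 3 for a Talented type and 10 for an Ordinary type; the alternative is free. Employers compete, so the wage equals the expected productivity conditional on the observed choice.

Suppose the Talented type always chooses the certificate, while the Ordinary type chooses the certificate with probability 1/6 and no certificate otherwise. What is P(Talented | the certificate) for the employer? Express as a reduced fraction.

3/4

P(the certificate) = (1/3)·1 + (2/3)·(1/6) = 4/9.
By Bayes' rule, P(Talented | the certificate) = (1/3) / (4/9) = 3/4.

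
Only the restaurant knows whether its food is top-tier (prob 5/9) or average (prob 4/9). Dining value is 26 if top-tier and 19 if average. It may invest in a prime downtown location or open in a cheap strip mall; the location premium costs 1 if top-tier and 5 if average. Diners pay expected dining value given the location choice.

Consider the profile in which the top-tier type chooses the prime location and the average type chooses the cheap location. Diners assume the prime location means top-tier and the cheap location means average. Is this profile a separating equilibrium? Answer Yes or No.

Under these beliefs, the prime location earns price premium 26 and the cheap location earns price premium 19.
top-tier: the prime location nets 26 − 1 = 25; the cheap location nets 19. top-tier prefers the prime location.
average: the prime location nets 26 − 5 = 21; the cheap location nets 19. average would deviate to the prime location.
average has a profitable deviation, so the profile is not an equilibrium.

No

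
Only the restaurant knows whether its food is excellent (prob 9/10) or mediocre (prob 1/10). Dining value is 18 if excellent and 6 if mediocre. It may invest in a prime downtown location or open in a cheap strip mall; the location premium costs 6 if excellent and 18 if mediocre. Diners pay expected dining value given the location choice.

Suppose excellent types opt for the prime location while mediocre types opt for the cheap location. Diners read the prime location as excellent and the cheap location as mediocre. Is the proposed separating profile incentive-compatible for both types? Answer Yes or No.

Under these beliefs, the prime location earns price premium 18 and the cheap location earns price premium 6.
excellent: the prime location nets 18 − 6 = 12; the cheap location nets 6. excellent prefers the prime location.
mediocre: the prime location nets 18 − 18 = 0; the cheap location nets 6. mediocre prefers the cheap location.
Neither type deviates, so the separating profile is an equilibrium.

Yes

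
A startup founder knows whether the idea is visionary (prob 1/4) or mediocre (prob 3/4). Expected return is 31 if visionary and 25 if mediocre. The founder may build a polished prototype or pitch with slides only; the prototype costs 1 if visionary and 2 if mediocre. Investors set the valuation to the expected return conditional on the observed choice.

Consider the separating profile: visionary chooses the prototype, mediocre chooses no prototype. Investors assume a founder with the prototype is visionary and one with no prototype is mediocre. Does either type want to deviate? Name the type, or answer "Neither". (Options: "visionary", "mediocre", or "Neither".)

The prototype pays 31; no prototype pays 25.
visionary: assigned the prototype, nets 31 − 1 = 30; deviating to no prototype nets 25.
mediocre: assigned no prototype, nets 25; deviating to the prototype nets 31 − 2 = 29.
The mediocre type gains 4 by deviating.

mediocre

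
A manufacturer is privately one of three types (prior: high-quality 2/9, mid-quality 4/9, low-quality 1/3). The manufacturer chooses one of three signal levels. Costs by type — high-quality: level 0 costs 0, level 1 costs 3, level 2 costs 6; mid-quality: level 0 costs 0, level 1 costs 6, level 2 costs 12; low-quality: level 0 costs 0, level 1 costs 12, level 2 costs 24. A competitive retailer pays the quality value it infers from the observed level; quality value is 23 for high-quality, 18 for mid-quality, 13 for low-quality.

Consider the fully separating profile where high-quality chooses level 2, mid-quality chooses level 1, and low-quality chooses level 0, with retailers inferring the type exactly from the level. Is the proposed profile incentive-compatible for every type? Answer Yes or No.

Separating prices: level 2 → 23, level 1 → 18, level 0 → 13.
high-quality (assigned level 2): level 0: 13 − 0 = 13; level 1: 18 − 3 = 15; level 2: 23 − 6 = 17. high-quality stays.
mid-quality (assigned level 1): level 0: 13 − 0 = 13; level 1: 18 − 6 = 12; level 2: 23 − 12 = 11. mid-quality prefers level 0.
low-quality (assigned level 0): level 0: 13 − 0 = 13; level 1: 18 − 12 = 6; level 2: 23 − 24 = -1. low-quality stays.
At least one type deviates; the separating profile fails.

No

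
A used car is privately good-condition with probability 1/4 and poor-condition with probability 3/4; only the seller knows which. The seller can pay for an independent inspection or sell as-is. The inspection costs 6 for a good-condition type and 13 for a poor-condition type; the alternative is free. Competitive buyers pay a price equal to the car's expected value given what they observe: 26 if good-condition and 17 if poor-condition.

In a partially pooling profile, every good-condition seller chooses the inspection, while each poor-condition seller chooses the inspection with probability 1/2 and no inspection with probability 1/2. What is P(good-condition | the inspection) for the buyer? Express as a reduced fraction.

P(the inspection) = (1/4)·1 + (3/4)·(1/2) = 5/8.
By Bayes' rule, P(good-condition | the inspection) = (1/4) / (5/8) = 2/5.

2/5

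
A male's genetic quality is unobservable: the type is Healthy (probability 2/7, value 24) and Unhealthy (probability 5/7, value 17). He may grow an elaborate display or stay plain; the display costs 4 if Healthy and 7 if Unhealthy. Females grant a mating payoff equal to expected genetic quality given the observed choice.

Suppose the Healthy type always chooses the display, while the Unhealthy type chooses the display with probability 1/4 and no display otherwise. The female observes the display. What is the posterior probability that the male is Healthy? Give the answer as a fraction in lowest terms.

8/13

P(the display) = (2/7)·1 + (5/7)·(1/4) = 13/28.
By Bayes' rule, P(Healthy | the display) = (2/7) / (13/28) = 8/13.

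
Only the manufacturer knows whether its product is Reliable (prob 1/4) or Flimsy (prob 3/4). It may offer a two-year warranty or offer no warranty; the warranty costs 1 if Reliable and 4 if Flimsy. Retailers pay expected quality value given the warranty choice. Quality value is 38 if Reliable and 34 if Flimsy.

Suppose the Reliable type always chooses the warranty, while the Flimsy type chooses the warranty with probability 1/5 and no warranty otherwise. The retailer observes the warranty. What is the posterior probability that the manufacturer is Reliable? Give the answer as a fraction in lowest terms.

5/8

P(the warranty) = (1/4)·1 + (3/4)·(1/5) = 2/5.
By Bayes' rule, P(Reliable | the warranty) = (1/4) / (2/5) = 5/8.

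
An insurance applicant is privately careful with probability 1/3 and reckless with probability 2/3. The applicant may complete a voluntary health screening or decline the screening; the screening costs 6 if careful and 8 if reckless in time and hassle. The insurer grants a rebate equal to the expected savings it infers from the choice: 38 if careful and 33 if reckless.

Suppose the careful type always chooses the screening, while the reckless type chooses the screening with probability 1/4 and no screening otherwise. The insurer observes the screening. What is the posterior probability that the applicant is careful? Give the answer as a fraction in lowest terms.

P(the screening) = (1/3)·1 + (2/3)·(1/4) = 1/2.
By Bayes' rule, P(careful | the screening) = (1/3) / (1/2) = 2/3.

2/3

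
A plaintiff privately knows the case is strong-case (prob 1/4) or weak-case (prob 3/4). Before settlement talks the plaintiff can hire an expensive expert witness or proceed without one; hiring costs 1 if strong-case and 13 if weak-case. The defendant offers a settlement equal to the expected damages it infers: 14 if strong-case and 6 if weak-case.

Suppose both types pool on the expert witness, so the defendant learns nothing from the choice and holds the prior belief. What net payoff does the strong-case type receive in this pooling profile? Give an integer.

Pooled settlement = 1/4·14 + 3/4·6 = 8.
strong-case pays cost 1 for the expert witness, so net payoff = 8 − 1 = 7.

7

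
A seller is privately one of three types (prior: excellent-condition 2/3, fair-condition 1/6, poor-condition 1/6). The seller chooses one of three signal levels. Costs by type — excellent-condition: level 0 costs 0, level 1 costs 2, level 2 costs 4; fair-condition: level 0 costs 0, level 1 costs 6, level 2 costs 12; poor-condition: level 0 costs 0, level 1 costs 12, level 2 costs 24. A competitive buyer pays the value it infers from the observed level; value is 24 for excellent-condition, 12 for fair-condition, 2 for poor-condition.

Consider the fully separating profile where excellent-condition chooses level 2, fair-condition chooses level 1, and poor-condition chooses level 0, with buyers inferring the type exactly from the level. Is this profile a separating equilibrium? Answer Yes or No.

Separating prices: level 2 → 24, level 1 → 12, level 0 → 2.
excellent-condition (assigned level 2): level 0: 2 − 0 = 2; level 1: 12 − 2 = 10; level 2: 24 − 4 = 20. excellent-condition stays.
fair-condition (assigned level 1): level 0: 2 − 0 = 2; level 1: 12 − 6 = 6; level 2: 24 − 12 = 12. fair-condition prefers level 2.
poor-condition (assigned level 0): level 0: 2 − 0 = 2; level 1: 12 − 12 = 0; level 2: 24 − 24 = 0. poor-condition stays.
At least one type deviates; the separating profile fails.

No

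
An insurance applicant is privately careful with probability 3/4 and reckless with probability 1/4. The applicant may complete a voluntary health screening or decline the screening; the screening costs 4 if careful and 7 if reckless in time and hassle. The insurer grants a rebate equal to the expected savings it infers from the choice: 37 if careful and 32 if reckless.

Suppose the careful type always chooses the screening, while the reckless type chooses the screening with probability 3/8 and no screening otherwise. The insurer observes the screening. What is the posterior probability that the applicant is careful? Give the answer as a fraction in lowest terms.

8/9

P(the screening) = (3/4)·1 + (1/4)·(3/8) = 27/32.
By Bayes' rule, P(careful | the screening) = (3/4) / (27/32) = 8/9.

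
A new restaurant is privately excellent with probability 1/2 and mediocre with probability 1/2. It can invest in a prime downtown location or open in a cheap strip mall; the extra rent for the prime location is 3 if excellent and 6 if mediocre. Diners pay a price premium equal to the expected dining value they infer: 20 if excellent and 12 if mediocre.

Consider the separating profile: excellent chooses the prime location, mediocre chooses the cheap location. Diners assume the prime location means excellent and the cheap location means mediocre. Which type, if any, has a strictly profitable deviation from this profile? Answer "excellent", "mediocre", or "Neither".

The prime location pays 20; the cheap location pays 12.
excellent: assigned the prime location, nets 20 − 3 = 17; deviating to the cheap location nets 12.
mediocre: assigned the cheap location, nets 12; deviating to the prime location nets 20 − 6 = 14.
The mediocre type gains 2 by deviating.

mediocre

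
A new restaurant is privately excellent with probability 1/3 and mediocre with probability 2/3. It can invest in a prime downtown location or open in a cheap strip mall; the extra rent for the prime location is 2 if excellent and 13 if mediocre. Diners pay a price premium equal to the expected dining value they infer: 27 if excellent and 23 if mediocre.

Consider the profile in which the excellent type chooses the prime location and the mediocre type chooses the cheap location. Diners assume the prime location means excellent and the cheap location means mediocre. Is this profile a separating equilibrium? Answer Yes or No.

Under these beliefs, the prime location earns price premium 27 and the cheap location earns price premium 23.
excellent: the prime location nets 27 − 2 = 25; the cheap location nets 23. excellent prefers the prime location.
mediocre: the prime location nets 27 − 13 = 14; the cheap location nets 23. mediocre prefers the cheap location.
Neither type deviates, so the separating profile is an equilibrium.

Yes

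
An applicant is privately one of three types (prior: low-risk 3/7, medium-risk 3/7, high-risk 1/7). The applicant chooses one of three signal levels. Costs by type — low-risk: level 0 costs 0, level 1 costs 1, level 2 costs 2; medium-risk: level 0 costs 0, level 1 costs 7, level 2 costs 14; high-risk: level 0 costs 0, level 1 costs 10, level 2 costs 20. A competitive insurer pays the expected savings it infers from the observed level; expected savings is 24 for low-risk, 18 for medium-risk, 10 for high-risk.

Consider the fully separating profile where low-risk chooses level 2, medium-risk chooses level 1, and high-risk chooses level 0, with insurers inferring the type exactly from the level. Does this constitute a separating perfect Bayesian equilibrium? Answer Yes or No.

Yes

Separating rebates: level 2 → 24, level 1 → 18, level 0 → 10.
low-risk (assigned level 2): level 0: 10 − 0 = 10; level 1: 18 − 1 = 17; level 2: 24 − 2 = 22. low-risk stays.
medium-risk (assigned level 1): level 0: 10 − 0 = 10; level 1: 18 − 7 = 11; level 2: 24 − 14 = 10. medium-risk stays.
high-risk (assigned level 0): level 0: 10 − 0 = 10; level 1: 18 − 10 = 8; level 2: 24 − 20 = 4. high-risk stays.
Every type prefers its assigned level; separation holds.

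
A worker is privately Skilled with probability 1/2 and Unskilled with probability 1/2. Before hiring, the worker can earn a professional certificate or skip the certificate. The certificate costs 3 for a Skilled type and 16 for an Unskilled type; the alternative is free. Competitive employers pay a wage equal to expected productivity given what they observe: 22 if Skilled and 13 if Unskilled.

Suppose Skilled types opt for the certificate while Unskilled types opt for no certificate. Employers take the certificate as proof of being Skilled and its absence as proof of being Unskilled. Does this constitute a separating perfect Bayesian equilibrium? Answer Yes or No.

Yes

Under these beliefs, the certificate earns wage 22 and no certificate earns wage 13.
Skilled: the certificate nets 22 − 3 = 19; no certificate nets 13. Skilled prefers the certificate.
Unskilled: the certificate nets 22 − 16 = 6; no certificate nets 13. Unskilled prefers no certificate.
Neither type deviates, so the separating profile is an equilibrium.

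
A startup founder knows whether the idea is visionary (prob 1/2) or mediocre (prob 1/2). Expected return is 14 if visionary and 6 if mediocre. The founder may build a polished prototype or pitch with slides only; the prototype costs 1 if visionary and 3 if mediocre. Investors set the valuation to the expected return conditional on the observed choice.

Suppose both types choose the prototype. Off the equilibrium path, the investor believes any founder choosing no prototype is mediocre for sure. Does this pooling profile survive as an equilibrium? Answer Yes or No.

On path, the investor holds the prior and pays 1/2·14 + 1/2·6 = 10. Off path (no prototype), believing mediocre, it pays 6.
visionary: the prototype nets 10 − 1 = 9; no prototype nets 6. visionary stays.
mediocre: the prototype nets 10 − 3 = 7; no prototype nets 6. mediocre stays.
No type deviates, so pooling is sustained.

Yes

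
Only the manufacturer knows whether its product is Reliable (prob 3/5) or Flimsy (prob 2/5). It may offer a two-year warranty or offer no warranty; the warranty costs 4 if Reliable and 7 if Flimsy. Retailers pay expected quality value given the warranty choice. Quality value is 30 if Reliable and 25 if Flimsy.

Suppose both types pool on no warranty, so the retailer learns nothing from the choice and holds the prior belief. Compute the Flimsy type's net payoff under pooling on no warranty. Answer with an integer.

Pooled price = 3/5·30 + 2/5·25 = 28.
Flimsy pays no cost for no warranty, so net payoff = 28.

28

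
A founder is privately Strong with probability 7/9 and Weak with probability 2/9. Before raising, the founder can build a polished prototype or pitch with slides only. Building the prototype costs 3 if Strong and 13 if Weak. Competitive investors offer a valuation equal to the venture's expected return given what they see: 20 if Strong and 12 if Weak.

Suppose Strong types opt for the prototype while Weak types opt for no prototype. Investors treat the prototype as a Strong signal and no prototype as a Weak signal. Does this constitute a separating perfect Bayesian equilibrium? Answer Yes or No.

Under these beliefs, the prototype earns valuation 20 and no prototype earns valuation 12.
Strong: the prototype nets 20 − 3 = 17; no prototype nets 12. Strong prefers the prototype.
Weak: the prototype nets 20 − 13 = 7; no prototype nets 12. Weak prefers no prototype.
Neither type deviates, so the separating profile is an equilibrium.

Yes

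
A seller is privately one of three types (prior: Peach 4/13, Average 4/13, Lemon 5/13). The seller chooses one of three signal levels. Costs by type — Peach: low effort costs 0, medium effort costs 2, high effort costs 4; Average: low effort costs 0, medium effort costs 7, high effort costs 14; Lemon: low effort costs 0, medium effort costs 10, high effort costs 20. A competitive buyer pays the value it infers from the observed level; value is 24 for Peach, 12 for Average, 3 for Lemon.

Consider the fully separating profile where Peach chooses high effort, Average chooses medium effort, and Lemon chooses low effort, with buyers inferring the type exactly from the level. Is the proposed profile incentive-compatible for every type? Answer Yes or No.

Separating prices: high effort → 24, medium effort → 12, low effort → 3.
Peach (assigned high effort): low effort: 3 − 0 = 3; medium effort: 12 − 2 = 10; high effort: 24 − 4 = 20. Peach stays.
Average (assigned medium effort): low effort: 3 − 0 = 3; medium effort: 12 − 7 = 5; high effort: 24 − 14 = 10. Average prefers high effort.
Lemon (assigned low effort): low effort: 3 − 0 = 3; medium effort: 12 − 10 = 2; high effort: 24 − 20 = 4. Lemon prefers high effort.
At least one type deviates; the separating profile fails.

No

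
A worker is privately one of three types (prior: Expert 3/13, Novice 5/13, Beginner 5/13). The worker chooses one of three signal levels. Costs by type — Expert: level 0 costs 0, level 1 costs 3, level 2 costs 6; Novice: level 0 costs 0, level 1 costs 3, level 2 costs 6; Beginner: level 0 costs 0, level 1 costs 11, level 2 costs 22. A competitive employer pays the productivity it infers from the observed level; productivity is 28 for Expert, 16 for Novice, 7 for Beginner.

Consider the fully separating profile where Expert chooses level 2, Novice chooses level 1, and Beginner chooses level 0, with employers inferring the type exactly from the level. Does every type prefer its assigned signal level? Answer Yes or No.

No

Separating wages: level 2 → 28, level 1 → 16, level 0 → 7.
Expert (assigned level 2): level 0: 7 − 0 = 7; level 1: 16 − 3 = 13; level 2: 28 − 6 = 22. Expert stays.
Novice (assigned level 1): level 0: 7 − 0 = 7; level 1: 16 − 3 = 13; level 2: 28 − 6 = 22. Novice prefers level 2.
Beginner (assigned level 0): level 0: 7 − 0 = 7; level 1: 16 − 11 = 5; level 2: 28 − 22 = 6. Beginner stays.
At least one type deviates; the separating profile fails.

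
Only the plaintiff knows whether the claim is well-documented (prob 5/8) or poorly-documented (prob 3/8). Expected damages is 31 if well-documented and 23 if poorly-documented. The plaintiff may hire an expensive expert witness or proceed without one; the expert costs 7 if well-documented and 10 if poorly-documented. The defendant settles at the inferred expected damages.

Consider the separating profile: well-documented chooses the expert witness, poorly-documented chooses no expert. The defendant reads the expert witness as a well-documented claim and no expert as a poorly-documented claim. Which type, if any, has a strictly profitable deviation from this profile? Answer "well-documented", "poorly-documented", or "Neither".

The expert witness pays 31; no expert pays 23.
well-documented: assigned the expert witness, nets 31 − 7 = 24; deviating to no expert nets 23.
poorly-documented: assigned no expert, nets 23; deviating to the expert witness nets 31 − 10 = 21.
Both types strictly prefer their assigned action; no profitable deviation.

Neither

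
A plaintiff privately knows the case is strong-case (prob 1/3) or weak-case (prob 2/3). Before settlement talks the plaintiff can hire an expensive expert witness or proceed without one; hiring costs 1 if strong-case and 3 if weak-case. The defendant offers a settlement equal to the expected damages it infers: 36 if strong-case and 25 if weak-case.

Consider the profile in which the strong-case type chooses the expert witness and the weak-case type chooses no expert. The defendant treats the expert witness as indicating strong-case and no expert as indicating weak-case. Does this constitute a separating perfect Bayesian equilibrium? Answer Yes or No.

No

Under these beliefs, the expert witness earns settlement 36 and no expert earns settlement 25.
strong-case: the expert witness nets 36 − 1 = 35; no expert nets 25. strong-case prefers the expert witness.
weak-case: the expert witness nets 36 − 3 = 33; no expert nets 25. weak-case would deviate to the expert witness.
weak-case has a profitable deviation, so the profile is not an equilibrium.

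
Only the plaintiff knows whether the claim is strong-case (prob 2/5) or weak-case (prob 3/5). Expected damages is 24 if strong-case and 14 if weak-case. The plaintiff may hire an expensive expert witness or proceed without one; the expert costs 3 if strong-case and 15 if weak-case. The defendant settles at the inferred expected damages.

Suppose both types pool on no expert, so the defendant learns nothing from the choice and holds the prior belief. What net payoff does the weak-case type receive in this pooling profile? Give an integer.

18

Pooled settlement = 2/5·24 + 3/5·14 = 18.
weak-case pays no cost for no expert, so net payoff = 18.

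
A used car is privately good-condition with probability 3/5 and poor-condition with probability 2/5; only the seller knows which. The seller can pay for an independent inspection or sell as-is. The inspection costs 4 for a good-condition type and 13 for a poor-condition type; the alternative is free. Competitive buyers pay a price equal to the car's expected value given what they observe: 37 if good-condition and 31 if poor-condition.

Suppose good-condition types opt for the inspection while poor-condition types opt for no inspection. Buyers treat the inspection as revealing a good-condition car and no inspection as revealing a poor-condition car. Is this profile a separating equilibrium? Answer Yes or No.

Yes

Under these beliefs, the inspection earns price 37 and no inspection earns price 31.
good-condition: the inspection nets 37 − 4 = 33; no inspection nets 31. good-condition prefers the inspection.
poor-condition: the inspection nets 37 − 13 = 24; no inspection nets 31. poor-condition prefers no inspection.
Neither type deviates, so the separating profile is an equilibrium.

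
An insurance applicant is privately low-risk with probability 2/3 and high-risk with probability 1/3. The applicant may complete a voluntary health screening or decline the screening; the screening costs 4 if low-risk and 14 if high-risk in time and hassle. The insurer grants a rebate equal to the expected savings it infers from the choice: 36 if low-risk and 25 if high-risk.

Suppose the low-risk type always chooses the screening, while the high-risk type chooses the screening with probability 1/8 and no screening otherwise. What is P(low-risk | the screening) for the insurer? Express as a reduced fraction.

P(the screening) = (2/3)·1 + (1/3)·(1/8) = 17/24.
By Bayes' rule, P(low-risk | the screening) = (2/3) / (17/24) = 16/17.

16/17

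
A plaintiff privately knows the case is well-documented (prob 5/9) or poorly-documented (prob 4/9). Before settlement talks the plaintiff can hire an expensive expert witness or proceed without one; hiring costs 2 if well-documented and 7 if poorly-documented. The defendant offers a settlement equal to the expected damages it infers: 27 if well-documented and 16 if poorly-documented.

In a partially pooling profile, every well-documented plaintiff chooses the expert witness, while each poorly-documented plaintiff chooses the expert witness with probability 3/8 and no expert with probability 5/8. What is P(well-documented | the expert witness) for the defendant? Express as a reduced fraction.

10/13

P(the expert witness) = (5/9)·1 + (4/9)·(3/8) = 13/18.
By Bayes' rule, P(well-documented | the expert witness) = (5/9) / (13/18) = 10/13.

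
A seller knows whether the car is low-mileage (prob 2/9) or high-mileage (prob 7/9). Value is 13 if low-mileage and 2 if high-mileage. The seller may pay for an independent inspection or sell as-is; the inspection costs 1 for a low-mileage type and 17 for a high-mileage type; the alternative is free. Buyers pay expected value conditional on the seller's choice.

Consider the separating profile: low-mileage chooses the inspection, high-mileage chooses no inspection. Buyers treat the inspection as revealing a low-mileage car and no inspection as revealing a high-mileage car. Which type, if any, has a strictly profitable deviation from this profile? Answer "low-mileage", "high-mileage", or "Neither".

Neither

The inspection pays 13; no inspection pays 2.
low-mileage: assigned the inspection, nets 13 − 1 = 12; deviating to no inspection nets 2.
high-mileage: assigned no inspection, nets 2; deviating to the inspection nets 13 − 17 = -4.
Both types strictly prefer their assigned action; no profitable deviation.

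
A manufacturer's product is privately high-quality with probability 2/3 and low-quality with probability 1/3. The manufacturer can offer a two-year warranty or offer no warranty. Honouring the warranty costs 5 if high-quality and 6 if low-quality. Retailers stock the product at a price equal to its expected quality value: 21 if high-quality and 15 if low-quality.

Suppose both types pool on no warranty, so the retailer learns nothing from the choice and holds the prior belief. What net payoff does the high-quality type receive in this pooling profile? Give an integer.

Pooled price = 2/3·21 + 1/3·15 = 19.
high-quality pays no cost for no warranty, so net payoff = 19.

19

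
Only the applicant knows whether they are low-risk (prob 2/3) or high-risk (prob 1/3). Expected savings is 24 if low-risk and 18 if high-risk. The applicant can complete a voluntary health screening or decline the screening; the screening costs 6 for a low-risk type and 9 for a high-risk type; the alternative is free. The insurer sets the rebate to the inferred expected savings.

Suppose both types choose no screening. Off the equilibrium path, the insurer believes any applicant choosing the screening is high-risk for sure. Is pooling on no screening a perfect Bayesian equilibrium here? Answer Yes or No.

Yes

On path, the insurer holds the prior and pays 2/3·24 + 1/3·18 = 22. Off path (the screening), believing high-risk, it pays 18.
low-risk: no screening nets 22; the screening nets 18 − 6 = 12. low-risk stays.
high-risk: no screening nets 22; the screening nets 18 − 9 = 9. high-risk stays.
No type deviates, so pooling is sustained.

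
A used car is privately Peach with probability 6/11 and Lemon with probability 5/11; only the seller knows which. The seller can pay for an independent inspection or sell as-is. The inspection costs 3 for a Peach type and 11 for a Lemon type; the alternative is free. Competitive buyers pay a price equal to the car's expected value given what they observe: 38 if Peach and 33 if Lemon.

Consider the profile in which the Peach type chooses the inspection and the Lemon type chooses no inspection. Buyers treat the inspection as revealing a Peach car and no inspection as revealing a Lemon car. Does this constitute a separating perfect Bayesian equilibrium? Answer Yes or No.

Under these beliefs, the inspection earns price 38 and no inspection earns price 33.
Peach: the inspection nets 38 − 3 = 35; no inspection nets 33. Peach prefers the inspection.
Lemon: the inspection nets 38 − 11 = 27; no inspection nets 33. Lemon prefers no inspection.
Neither type deviates, so the separating profile is an equilibrium.

Yes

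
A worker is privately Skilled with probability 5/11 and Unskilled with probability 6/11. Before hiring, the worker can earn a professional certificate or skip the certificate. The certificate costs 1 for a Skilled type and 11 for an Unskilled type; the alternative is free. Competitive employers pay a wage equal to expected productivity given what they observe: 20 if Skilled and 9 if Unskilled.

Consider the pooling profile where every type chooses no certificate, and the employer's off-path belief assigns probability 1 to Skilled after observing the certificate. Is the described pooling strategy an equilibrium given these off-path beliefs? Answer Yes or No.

No

On path, the employer holds the prior and pays 5/11·20 + 6/11·9 = 14. Off path (the certificate), believing Skilled, it pays 20.
Skilled: no certificate nets 14; the certificate nets 20 − 1 = 19. Skilled would deviate.
Unskilled: no certificate nets 14; the certificate nets 20 − 11 = 9. Unskilled stays.
A type deviates, so pooling fails.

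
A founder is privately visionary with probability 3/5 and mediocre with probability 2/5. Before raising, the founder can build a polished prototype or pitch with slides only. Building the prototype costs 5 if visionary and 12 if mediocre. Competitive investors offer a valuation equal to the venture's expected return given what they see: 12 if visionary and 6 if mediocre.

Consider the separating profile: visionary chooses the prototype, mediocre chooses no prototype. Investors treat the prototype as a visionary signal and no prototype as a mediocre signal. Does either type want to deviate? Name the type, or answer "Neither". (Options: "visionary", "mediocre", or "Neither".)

Neither

The prototype pays 12; no prototype pays 6.
visionary: assigned the prototype, nets 12 − 5 = 7; deviating to no prototype nets 6.
mediocre: assigned no prototype, nets 6; deviating to the prototype nets 12 − 12 = 0.
Both types strictly prefer their assigned action; no profitable deviation.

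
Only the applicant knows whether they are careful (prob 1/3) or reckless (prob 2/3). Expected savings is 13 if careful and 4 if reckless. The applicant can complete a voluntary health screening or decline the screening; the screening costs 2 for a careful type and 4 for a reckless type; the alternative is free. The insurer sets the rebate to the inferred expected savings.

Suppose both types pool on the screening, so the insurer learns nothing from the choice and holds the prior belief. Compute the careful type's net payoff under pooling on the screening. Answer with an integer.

5

Pooled rebate = 1/3·13 + 2/3·4 = 7.
careful pays cost 2 for the screening, so net payoff = 7 − 2 = 5.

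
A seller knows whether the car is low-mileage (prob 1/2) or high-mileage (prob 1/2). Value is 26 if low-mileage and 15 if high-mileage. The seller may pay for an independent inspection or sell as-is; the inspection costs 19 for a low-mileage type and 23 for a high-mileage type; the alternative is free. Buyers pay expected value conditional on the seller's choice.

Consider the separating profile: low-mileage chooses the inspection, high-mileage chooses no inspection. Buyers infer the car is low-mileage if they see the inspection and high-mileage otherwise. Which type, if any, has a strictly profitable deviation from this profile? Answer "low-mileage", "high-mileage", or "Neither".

The inspection pays 26; no inspection pays 15.
low-mileage: assigned the inspection, nets 26 − 19 = 7; deviating to no inspection nets 15.
high-mileage: assigned no inspection, nets 15; deviating to the inspection nets 26 − 23 = 3.
The low-mileage type gains 8 by deviating.

low-mileage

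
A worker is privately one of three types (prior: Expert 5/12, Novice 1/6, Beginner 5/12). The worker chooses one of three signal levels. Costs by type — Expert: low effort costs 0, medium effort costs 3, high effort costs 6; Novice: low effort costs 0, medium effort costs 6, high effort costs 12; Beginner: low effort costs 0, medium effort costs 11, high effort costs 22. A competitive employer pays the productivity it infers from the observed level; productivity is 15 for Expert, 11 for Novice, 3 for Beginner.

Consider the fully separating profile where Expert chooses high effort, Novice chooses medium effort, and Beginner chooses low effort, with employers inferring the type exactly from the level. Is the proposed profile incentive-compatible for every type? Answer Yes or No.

Yes

Separating wages: high effort → 15, medium effort → 11, low effort → 3.
Expert (assigned high effort): low effort: 3 − 0 = 3; medium effort: 11 − 3 = 8; high effort: 15 − 6 = 9. Expert stays.
Novice (assigned medium effort): low effort: 3 − 0 = 3; medium effort: 11 − 6 = 5; high effort: 15 − 12 = 3. Novice stays.
Beginner (assigned low effort): low effort: 3 − 0 = 3; medium effort: 11 − 11 = 0; high effort: 15 − 22 = -7. Beginner stays.
Every type prefers its assigned level; separation holds.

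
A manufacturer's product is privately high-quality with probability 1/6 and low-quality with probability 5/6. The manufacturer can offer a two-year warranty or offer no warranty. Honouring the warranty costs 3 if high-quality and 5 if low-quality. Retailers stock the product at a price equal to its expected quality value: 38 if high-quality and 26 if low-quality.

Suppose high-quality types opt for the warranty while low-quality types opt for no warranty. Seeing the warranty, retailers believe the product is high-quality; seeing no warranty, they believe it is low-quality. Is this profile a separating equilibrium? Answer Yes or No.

No

Under these beliefs, the warranty earns price 38 and no warranty earns price 26.
high-quality: the warranty nets 38 − 3 = 35; no warranty nets 26. high-quality prefers the warranty.
low-quality: the warranty nets 38 − 5 = 33; no warranty nets 26. low-quality would deviate to the warranty.
low-quality has a profitable deviation, so the profile is not an equilibrium.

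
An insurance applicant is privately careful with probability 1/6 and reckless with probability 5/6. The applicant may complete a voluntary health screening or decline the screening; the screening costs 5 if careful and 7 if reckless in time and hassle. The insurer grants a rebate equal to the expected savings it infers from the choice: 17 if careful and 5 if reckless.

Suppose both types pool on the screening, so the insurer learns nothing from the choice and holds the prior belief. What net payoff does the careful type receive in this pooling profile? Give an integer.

Pooled rebate = 1/6·17 + 5/6·5 = 7.
careful pays cost 5 for the screening, so net payoff = 7 − 5 = 2.

2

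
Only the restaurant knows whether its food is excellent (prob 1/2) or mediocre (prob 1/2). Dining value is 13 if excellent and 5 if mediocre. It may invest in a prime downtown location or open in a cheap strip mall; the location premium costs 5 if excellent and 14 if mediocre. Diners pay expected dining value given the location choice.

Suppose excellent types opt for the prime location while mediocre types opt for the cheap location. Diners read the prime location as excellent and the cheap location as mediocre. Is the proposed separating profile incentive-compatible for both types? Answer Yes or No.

Yes

Under these beliefs, the prime location earns price premium 13 and the cheap location earns price premium 5.
excellent: the prime location nets 13 − 5 = 8; the cheap location nets 5. excellent prefers the prime location.
mediocre: the prime location nets 13 − 14 = -1; the cheap location nets 5. mediocre prefers the cheap location.
Neither type deviates, so the separating profile is an equilibrium.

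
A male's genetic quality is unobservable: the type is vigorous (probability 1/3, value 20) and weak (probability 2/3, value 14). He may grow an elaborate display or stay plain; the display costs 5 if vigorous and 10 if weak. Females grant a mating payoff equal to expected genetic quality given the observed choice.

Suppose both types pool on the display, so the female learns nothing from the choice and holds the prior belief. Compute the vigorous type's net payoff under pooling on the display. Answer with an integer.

11

Pooled mating payoff = 1/3·20 + 2/3·14 = 16.
vigorous pays cost 5 for the display, so net payoff = 16 − 5 = 11.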